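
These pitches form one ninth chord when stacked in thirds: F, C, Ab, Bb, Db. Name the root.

Arranged so that each adjacent pair is a third by letter name: Bb – Db – F – Ab – C.
The bottom of that stack, Bb, is the root (this is Bb minor ninth).

Bb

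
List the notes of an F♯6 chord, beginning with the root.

F♯ – A♯ – C♯ – D♯

Root F♯, quality major sixth:
F♯ — root
A♯ — major 3rd
C♯ — perfect 5th
D♯ — major 6th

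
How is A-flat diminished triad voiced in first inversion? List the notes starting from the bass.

C-flat, E-double-flat, A-flat

A-flat diminished triad = A-flat–C-flat–E-double-flat; first inversion → third (C-flat) lowest.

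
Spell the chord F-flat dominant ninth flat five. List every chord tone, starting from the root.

F-flat, A-flat, C-double-flat, E-double-flat, G-flat

F-flat dominant ninth flat five: dominant ninth flat five on F-flat.
- root: F-flat
- major 3rd: A-flat
- diminished 5th: C-double-flat
- minor 7th: E-double-flat
- major 9th: G-flat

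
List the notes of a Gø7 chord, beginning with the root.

Gø7 is a half-diminished seventh built on G.
Root: G
Minor 3rd (3rd): Bb
Diminished 5th (5th): Db
Minor 7th (7th): F

G  Bb  Db  F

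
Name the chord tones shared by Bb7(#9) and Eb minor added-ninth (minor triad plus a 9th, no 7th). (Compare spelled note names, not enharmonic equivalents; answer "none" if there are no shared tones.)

Bb7(#9) = Bb, D, F, Ab, C#.
Eb minor added-ninth = Eb, Gb, Bb, F.
Shared: Bb, F.

Bb  F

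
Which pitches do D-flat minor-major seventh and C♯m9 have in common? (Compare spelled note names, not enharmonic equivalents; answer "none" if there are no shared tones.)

none

D-flat minor-major seventh = Db, Fb, Ab, C.
C♯m9 = C#, E, G#, B, D#.
Shared: none.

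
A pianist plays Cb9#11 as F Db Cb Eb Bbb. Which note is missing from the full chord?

Gb

The full Cb9#11 chord is Cb, Eb, Gb, Bbb, Db, F.
Comparing with the voicing, the perfect 5th (5th) — Gb — is absent.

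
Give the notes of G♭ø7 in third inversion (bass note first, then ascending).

G♭ø7 = G♭–B𝄫–D𝄫–F♭; third inversion → seventh (F♭) lowest.

F♭  G♭  B𝄫  D𝄫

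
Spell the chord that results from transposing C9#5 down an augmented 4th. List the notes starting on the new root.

Gb, Bb, D, Fb, Ab

C down an augmented 4th → Gb. New chord: Gb dominant ninth sharp five.
Gb — root
Bb — major 3rd
D — augmented 5th
Fb — minor 7th
Ab — major 9th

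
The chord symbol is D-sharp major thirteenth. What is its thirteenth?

D-sharp major thirteenth is built on D♯; its 13th is a major 13th above the root.
A sixth above D uses the letter B, and the major 13th above D♯ is B♯.

B♯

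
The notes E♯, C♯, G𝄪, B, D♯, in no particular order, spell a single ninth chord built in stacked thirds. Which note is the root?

Arranged so that each adjacent pair is a third by letter name: C♯ – E♯ – G𝄪 – B – D♯.
The bottom of that stack, C♯, is the root (this is C♯ dominant ninth sharp five).

C♯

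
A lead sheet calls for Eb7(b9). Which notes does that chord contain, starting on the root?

E♭  G  B♭  D♭  F♭

Eb7(b9): dominant seventh flat nine on E♭.
E♭ — root
G — major 3rd
B♭ — perfect 5th
D♭ — minor 7th
F♭ — minor 9th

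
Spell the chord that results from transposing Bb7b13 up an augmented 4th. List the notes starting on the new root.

E, G#, B, D, C

Transposed root: Bb → E (augmented 4th up). So we spell E dominant seventh flat thirteen:
E — root
G# — major 3rd
B — perfect 5th
D — minor 7th
C — minor 13th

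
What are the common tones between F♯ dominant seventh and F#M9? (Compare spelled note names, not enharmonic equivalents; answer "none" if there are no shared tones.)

F♯ dominant seventh: F♯ A♯ C♯ E
F#M9: F♯ A♯ C♯ E♯ G♯
Common to both → F♯, A♯, C♯.

F♯ – A♯ – C♯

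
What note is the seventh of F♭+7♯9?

Root of F♭+7♯9 = F♭. The 7th is a minor 7th: F♭ up a minor 7th → E𝄫.

E𝄫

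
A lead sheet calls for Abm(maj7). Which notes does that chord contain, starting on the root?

Abm(maj7) is a minor-major seventh built on Ab.
root → Ab
3rd (minor 3rd) → Cb
5th (perfect 5th) → Eb
7th (major 7th) → G

Ab Cb Eb G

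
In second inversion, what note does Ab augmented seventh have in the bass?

Ab augmented seventh = Ab–C–E–Gb. Second inversion → fifth in the bass = E.

E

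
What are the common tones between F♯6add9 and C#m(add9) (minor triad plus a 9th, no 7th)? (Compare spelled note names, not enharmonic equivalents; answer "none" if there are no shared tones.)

F♯6add9 = F#, A#, C#, D#, G#.
C#m(add9) = C#, E, G#, D#.
Shared: C#, D#, G#.

C#, D#, G#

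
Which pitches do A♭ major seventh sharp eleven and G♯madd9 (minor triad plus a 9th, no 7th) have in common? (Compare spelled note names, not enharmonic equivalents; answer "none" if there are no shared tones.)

none

A♭ major seventh sharp eleven = Ab, C, Eb, G, D.
G♯madd9 = G#, B, D#, A#.
Shared: none.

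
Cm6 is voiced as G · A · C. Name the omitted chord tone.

The full Cm6 chord is C, Eb, G, A.
Comparing with the voicing, the minor 3rd (3rd) — Eb — is absent.

Eb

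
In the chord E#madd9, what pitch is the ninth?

F𝄪

E#madd9 is built on E♯; its 9th is a major 9th above the root.
A second above E uses the letter F, and the major 9th above E♯ is F𝄪.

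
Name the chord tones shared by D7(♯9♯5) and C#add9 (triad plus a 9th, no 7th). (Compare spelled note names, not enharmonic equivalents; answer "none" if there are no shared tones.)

E#

D7(♯9♯5): D F# A# C E#
C#add9: C# E# G# D#
Common to both → E#.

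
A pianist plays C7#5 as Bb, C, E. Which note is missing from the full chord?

G#

C7#5 = C, E, G#, Bb. The voicing lacks the 5th (augmented 5th), G#.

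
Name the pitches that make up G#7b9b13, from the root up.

G♯, B♯, D♯, F♯, A, E

G#7b9b13 is a dominant seventh flat nine flat thirteen built on G♯.
G♯ — root
B♯ — major 3rd
D♯ — perfect 5th
F♯ — minor 7th
A — minor 9th
E — minor 13th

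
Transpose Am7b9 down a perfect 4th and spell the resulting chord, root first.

A down a perfect 4th → E. New chord: E minor seventh flat nine.
- root: E
- minor 3rd: G
- perfect 5th: B
- minor 7th: D
- minor 9th: F

E – G – B – D – F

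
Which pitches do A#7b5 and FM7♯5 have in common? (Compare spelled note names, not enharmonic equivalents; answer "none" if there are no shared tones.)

A#7b5: A# C## E G#
FM7♯5: F A C# E
Common to both → E.

E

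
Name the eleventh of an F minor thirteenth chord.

B-flat

Root of F minor thirteenth = F. The 11th is a perfect 11th: F up a perfect 11th → B-flat.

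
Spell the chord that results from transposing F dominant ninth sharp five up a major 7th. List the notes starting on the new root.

F up a major 7th → E. New chord: E dominant ninth sharp five.
E — root
G-sharp — major 3rd
B-sharp — augmented 5th
D — minor 7th
F-sharp — major 9th

E, G-sharp, B-sharp, D, F-sharp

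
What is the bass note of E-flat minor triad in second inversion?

E-flat minor triad in root position is Eb–Gb–Bb.
Second inversion places the fifth in the bass, which is Bb.

Bb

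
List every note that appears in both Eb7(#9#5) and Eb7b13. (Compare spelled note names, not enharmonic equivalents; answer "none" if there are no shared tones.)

Eb7(#9#5): Eb G B Db F#
Eb7b13: Eb G Bb Db Cb
Common to both → Eb, G, Db.

Eb, G, Db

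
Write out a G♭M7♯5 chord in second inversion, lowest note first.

In root position, G♭M7♯5 is Gb–Bb–D–F.
Second inversion puts the fifth (D) in the bass.

D, F, Gb, Bb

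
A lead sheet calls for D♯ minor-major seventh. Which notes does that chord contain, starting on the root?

D♯  F♯  A♯  C𝄪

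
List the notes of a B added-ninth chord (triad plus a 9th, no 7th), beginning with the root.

Root B, quality added-ninth:
- root: B
- major 3rd: D#
- perfect 5th: F#
- major 9th: C#

B D# F# C#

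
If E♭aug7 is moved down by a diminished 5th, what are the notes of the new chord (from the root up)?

A  C#  E#  G

A diminished 5th down from Eb is A, so the new chord is A augmented seventh.
Root: A
Major 3rd (3rd): C#
Augmented 5th (5th): E#
Minor 7th (7th): G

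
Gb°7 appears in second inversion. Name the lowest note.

D𝄫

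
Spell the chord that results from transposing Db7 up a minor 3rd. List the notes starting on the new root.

Db up a minor 3rd → Fb. New chord: Fb dominant seventh.
- root: Fb
- major 3rd: Ab
- perfect 5th: Cb
- minor 7th: Ebb

Fb  Ab  Cb  Ebb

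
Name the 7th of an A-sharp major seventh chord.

G##

A-sharp major seventh is built on A#; its 7th is a major 7th above the root.
A seventh above A uses the letter G, and the major 7th above A# is G##.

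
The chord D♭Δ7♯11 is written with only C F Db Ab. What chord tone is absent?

D♭Δ7♯11 = Db, F, Ab, C, G. The voicing lacks the 11th (augmented 11th), G.

G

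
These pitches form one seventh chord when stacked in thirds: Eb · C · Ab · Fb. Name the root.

Fb

Stacking in thirds gives Fb – Ab – C – Eb, so Fb is the root — Fb augmented major seventh.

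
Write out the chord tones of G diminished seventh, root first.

G diminished seventh: diminished seventh on G.
Root: G
Minor 3rd (3rd): Bb
Diminished 5th (5th): Db
Diminished 7th (7th): Fb

G Bb Db Fb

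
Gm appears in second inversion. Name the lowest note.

Gm = G–Bb–D. Second inversion → fifth in the bass = D.

D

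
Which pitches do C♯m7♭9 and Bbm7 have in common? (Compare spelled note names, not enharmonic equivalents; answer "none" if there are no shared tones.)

none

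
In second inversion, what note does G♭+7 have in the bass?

G♭+7 in root position is Gb–Bb–D–Fb.
Second inversion places the fifth in the bass, which is D.

D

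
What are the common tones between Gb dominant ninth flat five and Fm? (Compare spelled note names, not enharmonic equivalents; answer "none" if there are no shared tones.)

Gb dominant ninth flat five: G♭ B♭ D𝄫 F♭ A♭
Fm: F A♭ C
Common to both → A♭.

A♭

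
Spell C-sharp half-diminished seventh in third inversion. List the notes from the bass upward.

B C# E G

In root position, C-sharp half-diminished seventh is C#–E–G–B.
Third inversion puts the seventh (B) in the bass.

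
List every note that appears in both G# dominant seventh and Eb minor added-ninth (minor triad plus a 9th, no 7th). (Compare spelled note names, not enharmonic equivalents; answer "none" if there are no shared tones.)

none

G# dominant seventh: G-sharp B-sharp D-sharp F-sharp
Eb minor added-ninth: E-flat G-flat B-flat F
Common to both → none.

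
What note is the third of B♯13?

B♯13 is built on B#; its 3rd is a major 3rd above the root.
A third above B uses the letter D, and the major 3rd above B# is D##.

D##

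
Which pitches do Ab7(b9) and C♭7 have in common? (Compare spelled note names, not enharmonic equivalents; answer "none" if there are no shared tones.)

Ab7(b9): Ab C Eb Gb Bbb
C♭7: Cb Eb Gb Bbb
Common to both → Eb, Gb, Bbb.

Eb, Gb, Bbb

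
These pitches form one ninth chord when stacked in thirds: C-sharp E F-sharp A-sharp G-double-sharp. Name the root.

Stacking in thirds gives F-sharp – A-sharp – C-sharp – E – G-double-sharp, so F-sharp is the root — F-sharp dominant seventh sharp nine.

F-sharp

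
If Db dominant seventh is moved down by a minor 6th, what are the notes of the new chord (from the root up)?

F – A – C – E-flat

D-flat down a minor 6th → F. New chord: F dominant seventh.
root → F
3rd (major 3rd) → A
5th (perfect 5th) → C
7th (minor 7th) → E-flat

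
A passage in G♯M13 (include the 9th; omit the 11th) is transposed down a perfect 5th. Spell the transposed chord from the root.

G# down a perfect 5th → C#. New chord: C# major thirteenth.
root → C#
3rd (major 3rd) → E#
5th (perfect 5th) → G#
7th (major 7th) → B#
9th (major 9th) → D#
13th (major 13th) → A#

C# E# G# B# D# A#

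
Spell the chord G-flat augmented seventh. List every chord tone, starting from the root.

Root G-flat, quality augmented seventh:
- root: G-flat
- major 3rd: B-flat
- augmented 5th: D
- minor 7th: F-flat

G-flat – B-flat – D – F-flat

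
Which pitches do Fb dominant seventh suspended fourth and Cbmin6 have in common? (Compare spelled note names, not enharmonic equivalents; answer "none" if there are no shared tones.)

Cb, Ebb

Fb dominant seventh suspended fourth: Fb Bbb Cb Ebb
Cbmin6: Cb Ebb Gb Ab
Common to both → Cb, Ebb.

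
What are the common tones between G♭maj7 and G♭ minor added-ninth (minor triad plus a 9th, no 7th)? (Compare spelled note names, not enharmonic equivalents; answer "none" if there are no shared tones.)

G♭maj7: Gb Bb Db F
G♭ minor added-ninth: Gb Bbb Db Ab
Common to both → Gb, Db.

Gb Db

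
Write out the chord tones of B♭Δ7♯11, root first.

Bb  D  F  A  E

B♭Δ7♯11 is a major seventh sharp eleven built on Bb.
Bb — root
D — major 3rd
F — perfect 5th
A — major 7th
E — augmented 11th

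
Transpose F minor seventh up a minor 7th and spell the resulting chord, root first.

E-flat – G-flat – B-flat – D-flat

Transposed root: F → E-flat (minor 7th up). So we spell E-flat minor seventh:
E-flat — root
G-flat — minor 3rd
B-flat — perfect 5th
D-flat — minor 7th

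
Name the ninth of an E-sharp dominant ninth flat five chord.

E-sharp dominant ninth flat five is built on E-sharp; its 9th is a major 9th above the root.
A second above E uses the letter F, and the major 9th above E-sharp is F-double-sharp.

F-double-sharp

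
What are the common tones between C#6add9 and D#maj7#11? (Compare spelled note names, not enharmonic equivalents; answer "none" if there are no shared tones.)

A# – D#

C#6add9 = C#, E#, G#, A#, D#.
D#maj7#11 = D#, F##, A#, C##, G##.
Shared: A#, D#.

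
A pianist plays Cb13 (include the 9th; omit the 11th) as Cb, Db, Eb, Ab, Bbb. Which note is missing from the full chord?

The full Cb13 chord is Cb, Eb, Gb, Bbb, Db, Ab.
Comparing with the voicing, the perfect 5th (5th) — Gb — is absent.

Gb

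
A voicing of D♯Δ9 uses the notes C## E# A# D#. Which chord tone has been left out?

D♯Δ9 = D#, F##, A#, C##, E#. The voicing lacks the 3rd (major 3rd), F##.

F##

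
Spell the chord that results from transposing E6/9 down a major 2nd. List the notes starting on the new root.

D, F#, A, B, E

E down a major 2nd → D. New chord: D six-nine.
root → D
3rd (major 3rd) → F#
5th (perfect 5th) → A
6th (major 6th) → B
9th (major 9th) → E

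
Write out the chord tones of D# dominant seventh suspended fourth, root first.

D-sharp, G-sharp, A-sharp, C-sharp

D# dominant seventh suspended fourth is a dominant seventh suspended fourth built on D-sharp.
Root: D-sharp
Perfect 4th (4th): G-sharp
Perfect 5th (5th): A-sharp
Minor 7th (7th): C-sharp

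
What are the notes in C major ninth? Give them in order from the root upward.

C  E  G  B  D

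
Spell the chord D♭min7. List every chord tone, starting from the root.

Db, Fb, Ab, Cb

Root Db, quality minor seventh:
- root: Db
- minor 3rd: Fb
- perfect 5th: Ab
- minor 7th: Cb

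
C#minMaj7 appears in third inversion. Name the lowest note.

B♯

C#minMaj7 = C♯–E–G♯–B♯. Third inversion → seventh in the bass = B♯.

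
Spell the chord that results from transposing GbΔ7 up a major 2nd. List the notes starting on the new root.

G♭ up a major 2nd → A♭. New chord: A♭ major seventh.
- root: A♭
- major 3rd: C
- perfect 5th: E♭
- major 7th: G

A♭, C, E♭, G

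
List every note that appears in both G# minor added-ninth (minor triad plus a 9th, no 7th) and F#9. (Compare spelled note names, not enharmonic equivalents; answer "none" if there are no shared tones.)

G# minor added-ninth = G#, B, D#, A#.
F#9 = F#, A#, C#, E, G#.
Shared: G#, A#.

G# A#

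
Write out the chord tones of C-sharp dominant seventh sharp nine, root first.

Root C#, quality dominant seventh sharp nine:
root → C#
3rd (major 3rd) → E#
5th (perfect 5th) → G#
7th (minor 7th) → B
9th (augmented 9th) → D##

C#  E#  G#  B  D##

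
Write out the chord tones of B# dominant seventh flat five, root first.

B-sharp – D-double-sharp – F-sharp – A-sharp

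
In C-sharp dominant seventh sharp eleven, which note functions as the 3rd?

Root of C-sharp dominant seventh sharp eleven = C-sharp. The 3rd is a major 3rd: C-sharp up a major 3rd → E-sharp.

E-sharp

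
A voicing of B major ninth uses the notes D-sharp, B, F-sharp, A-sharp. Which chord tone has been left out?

The full B major ninth chord is B, D-sharp, F-sharp, A-sharp, C-sharp.
Comparing with the voicing, the major 9th (9th) — C-sharp — is absent.

C-sharp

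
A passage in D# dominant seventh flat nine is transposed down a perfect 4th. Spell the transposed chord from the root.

A-sharp, C-double-sharp, E-sharp, G-sharp, B

Transposed root: D-sharp → A-sharp (perfect 4th down). So we spell A-sharp dominant seventh flat nine:
- root: A-sharp
- major 3rd: C-double-sharp
- perfect 5th: E-sharp
- minor 7th: G-sharp
- minor 9th: B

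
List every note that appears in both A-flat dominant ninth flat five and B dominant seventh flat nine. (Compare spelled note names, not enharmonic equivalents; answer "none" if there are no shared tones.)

C

A-flat dominant ninth flat five = A-flat, C, E-double-flat, G-flat, B-flat.
B dominant seventh flat nine = B, D-sharp, F-sharp, A, C.
Shared: C.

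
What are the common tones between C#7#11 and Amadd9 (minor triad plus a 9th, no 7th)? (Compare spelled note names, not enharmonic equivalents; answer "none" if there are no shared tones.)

B

C#7#11 = C#, E#, G#, B, F##.
Amadd9 = A, C, E, B.
Shared: B.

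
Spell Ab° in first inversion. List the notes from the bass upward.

Ab° = Ab–Cb–Ebb; first inversion → third (Cb) lowest.

Cb – Ebb – Ab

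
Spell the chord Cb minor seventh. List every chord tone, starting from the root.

Cb Ebb Gb Bbb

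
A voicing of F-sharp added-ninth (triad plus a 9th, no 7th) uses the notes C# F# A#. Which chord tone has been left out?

F-sharp added-ninth = F#, A#, C#, G#. The voicing lacks the 9th (major 9th), G#.

G#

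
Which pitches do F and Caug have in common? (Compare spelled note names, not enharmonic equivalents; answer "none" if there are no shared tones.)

C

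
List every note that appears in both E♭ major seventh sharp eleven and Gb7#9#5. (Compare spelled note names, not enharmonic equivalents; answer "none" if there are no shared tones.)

Bb  D  A

E♭ major seventh sharp eleven: Eb G Bb D A
Gb7#9#5: Gb Bb D Fb A
Common to both → Bb, D, A.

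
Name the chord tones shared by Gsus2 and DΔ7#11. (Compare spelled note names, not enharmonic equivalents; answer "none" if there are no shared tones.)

Gsus2: G A D
DΔ7#11: D F# A C# G#
Common to both → A, D.

A D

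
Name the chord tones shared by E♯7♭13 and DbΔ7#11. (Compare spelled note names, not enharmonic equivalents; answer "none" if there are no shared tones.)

E♯7♭13 = E#, G##, B#, D#, C#.
DbΔ7#11 = Db, F, Ab, C, G.
Shared: none.

none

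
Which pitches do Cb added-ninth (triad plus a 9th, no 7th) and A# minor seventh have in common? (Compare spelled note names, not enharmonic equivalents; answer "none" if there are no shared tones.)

none

Cb added-ninth: C-flat E-flat G-flat D-flat
A# minor seventh: A-sharp C-sharp E-sharp G-sharp
Common to both → none.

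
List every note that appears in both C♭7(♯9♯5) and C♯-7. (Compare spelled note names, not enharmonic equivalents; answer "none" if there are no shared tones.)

C♭7(♯9♯5) = Cb, Eb, G, Bbb, D.
C♯-7 = C#, E, G#, B.
Shared: none.

none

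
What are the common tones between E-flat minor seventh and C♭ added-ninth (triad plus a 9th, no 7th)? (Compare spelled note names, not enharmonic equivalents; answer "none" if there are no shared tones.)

E-flat minor seventh: E-flat G-flat B-flat D-flat
C♭ added-ninth: C-flat E-flat G-flat D-flat
Common to both → E-flat, G-flat, D-flat.

E-flat – G-flat – D-flat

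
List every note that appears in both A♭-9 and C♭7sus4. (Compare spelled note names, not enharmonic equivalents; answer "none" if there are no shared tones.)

Cb, Gb

A♭-9: Ab Cb Eb Gb Bb
C♭7sus4: Cb Fb Gb Bbb
Common to both → Cb, Gb.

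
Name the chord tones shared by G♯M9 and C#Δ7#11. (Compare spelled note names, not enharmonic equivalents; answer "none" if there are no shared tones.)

G# – B# – F##

G♯M9 = G#, B#, D#, F##, A#.
C#Δ7#11 = C#, E#, G#, B#, F##.
Shared: G#, B#, F##.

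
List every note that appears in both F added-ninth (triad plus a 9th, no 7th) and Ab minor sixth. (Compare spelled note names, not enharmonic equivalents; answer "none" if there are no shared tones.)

F

F added-ninth = F, A, C, G.
Ab minor sixth = A-flat, C-flat, E-flat, F.
Shared: F.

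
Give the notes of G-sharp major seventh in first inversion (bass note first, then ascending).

B♯  D♯  F𝄪  G♯

In root position, G-sharp major seventh is G♯–B♯–D♯–F𝄪.
First inversion puts the third (B♯) in the bass.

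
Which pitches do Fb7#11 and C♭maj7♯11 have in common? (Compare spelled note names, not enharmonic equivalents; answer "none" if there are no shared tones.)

C♭  B♭

Fb7#11: F♭ A♭ C♭ E𝄫 B♭
C♭maj7♯11: C♭ E♭ G♭ B♭ F
Common to both → C♭, B♭.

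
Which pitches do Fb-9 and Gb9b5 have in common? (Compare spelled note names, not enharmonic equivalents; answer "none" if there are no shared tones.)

Fb-9 = Fb, Abb, Cb, Ebb, Gb.
Gb9b5 = Gb, Bb, Dbb, Fb, Ab.
Shared: Fb, Gb.

Fb Gb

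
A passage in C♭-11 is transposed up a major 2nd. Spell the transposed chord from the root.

A major 2nd up from C♭ is D♭, so the new chord is D♭ minor eleventh.
root → D♭
3rd (minor 3rd) → F♭
5th (perfect 5th) → A♭
7th (minor 7th) → C♭
9th (major 9th) → E♭
11th (perfect 11th) → G♭

D♭  F♭  A♭  C♭  E♭  G♭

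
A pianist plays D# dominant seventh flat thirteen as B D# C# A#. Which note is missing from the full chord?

F##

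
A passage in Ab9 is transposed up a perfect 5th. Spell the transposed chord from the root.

A perfect 5th up from A♭ is E♭, so the new chord is E♭ dominant ninth.
E♭ — root
G — major 3rd
B♭ — perfect 5th
D♭ — minor 7th
F — major 9th

E♭, G, B♭, D♭, F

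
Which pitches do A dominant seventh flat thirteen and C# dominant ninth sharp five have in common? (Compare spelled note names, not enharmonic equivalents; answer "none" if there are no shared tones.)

C-sharp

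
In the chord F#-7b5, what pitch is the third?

F#-7b5 is built on F#; its 3rd is a minor 3rd above the root.
A third above F uses the letter A, and the minor 3rd above F# is A.

A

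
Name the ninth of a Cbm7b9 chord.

Root of Cbm7b9 = Cb. The 9th is a minor 9th: Cb up a minor 9th → Dbb.

Dbb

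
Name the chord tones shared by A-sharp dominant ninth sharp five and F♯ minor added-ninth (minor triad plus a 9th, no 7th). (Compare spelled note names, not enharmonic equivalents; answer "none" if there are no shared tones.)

G-sharp

A-sharp dominant ninth sharp five: A-sharp C-double-sharp E-double-sharp G-sharp B-sharp
F♯ minor added-ninth: F-sharp A C-sharp G-sharp
Common to both → G-sharp.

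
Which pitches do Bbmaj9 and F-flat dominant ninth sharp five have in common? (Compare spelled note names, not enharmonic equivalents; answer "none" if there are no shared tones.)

C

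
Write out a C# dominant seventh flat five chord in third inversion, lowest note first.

B C-sharp E-sharp G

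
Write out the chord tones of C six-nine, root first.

C, E, G, A, D

Root C, quality six-nine:
- root: C
- major 3rd: E
- perfect 5th: G
- major 6th: A
- major 9th: D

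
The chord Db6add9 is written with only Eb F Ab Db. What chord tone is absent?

Db6add9 = Db, F, Ab, Bb, Eb. The voicing lacks the 6th (major 6th), Bb.

Bb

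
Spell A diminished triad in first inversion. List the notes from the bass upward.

In root position, A diminished triad is A–C–E-flat.
First inversion puts the third (C) in the bass.

C, E-flat, A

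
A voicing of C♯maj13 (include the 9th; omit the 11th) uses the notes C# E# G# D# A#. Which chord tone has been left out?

The full C♯maj13 chord is C#, E#, G#, B#, D#, A#.
Comparing with the voicing, the major 7th (7th) — B# — is absent.

B#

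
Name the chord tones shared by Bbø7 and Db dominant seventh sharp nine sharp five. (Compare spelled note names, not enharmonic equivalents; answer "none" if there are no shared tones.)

Db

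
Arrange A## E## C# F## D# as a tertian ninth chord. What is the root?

Arranged so that each adjacent pair is a third by letter name: D# – F## – A## – C# – E##.
The bottom of that stack, D#, is the root (this is D# dominant seventh sharp nine sharp five).

D#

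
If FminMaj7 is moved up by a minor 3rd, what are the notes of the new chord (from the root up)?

Ab  Cb  Eb  G

A minor 3rd up from F is Ab, so the new chord is Ab minor-major seventh.
root → Ab
3rd (minor 3rd) → Cb
5th (perfect 5th) → Eb
7th (major 7th) → G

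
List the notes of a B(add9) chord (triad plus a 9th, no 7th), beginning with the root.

Root B, quality added-ninth:
root → B
3rd (major 3rd) → D♯
5th (perfect 5th) → F♯
9th (major 9th) → C♯

B D♯ F♯ C♯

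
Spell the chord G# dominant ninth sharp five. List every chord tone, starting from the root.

G# dominant ninth sharp five: dominant ninth sharp five on G#.
G# — root
B# — major 3rd
D## — augmented 5th
F# — minor 7th
A# — major 9th

G# B# D## F# A#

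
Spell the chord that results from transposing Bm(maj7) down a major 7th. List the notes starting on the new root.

Transposed root: B → C (major 7th down). So we spell C minor-major seventh:
Root: C
Minor 3rd (3rd): Eb
Perfect 5th (5th): G
Major 7th (7th): B

C – Eb – G – B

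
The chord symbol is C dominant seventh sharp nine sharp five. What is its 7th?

B-flat

C dominant seventh sharp nine sharp five is built on C; its 7th is a minor 7th above the root.
A seventh above C uses the letter B, and the minor 7th above C is B-flat.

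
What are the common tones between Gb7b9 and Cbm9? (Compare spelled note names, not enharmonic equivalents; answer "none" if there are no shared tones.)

G♭, D♭

Gb7b9: G♭ B♭ D♭ F♭ A𝄫
Cbm9: C♭ E𝄫 G♭ B𝄫 D♭
Common to both → G♭, D♭.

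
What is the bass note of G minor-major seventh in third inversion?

G minor-major seventh in root position is G–B-flat–D–F-sharp.
Third inversion places the seventh in the bass, which is F-sharp.

F-sharp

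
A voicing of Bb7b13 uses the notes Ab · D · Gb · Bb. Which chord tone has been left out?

F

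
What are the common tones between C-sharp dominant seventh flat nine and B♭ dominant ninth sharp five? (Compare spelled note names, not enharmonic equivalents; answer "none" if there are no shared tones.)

C-sharp dominant seventh flat nine: C-sharp E-sharp G-sharp B D
B♭ dominant ninth sharp five: B-flat D F-sharp A-flat C
Common to both → D.

D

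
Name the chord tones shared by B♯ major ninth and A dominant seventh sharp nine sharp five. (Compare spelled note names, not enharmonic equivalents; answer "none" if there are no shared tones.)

B-sharp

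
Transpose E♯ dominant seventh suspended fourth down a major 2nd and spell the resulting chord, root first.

E-sharp down a major 2nd → D-sharp. New chord: D-sharp dominant seventh suspended fourth.
D-sharp — root
G-sharp — perfect 4th
A-sharp — perfect 5th
C-sharp — minor 7th

D-sharp, G-sharp, A-sharp, C-sharp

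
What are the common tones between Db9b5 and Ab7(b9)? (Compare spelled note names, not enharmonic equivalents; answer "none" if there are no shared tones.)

Eb

Db9b5 = Db, F, Abb, Cb, Eb.
Ab7(b9) = Ab, C, Eb, Gb, Bbb.
Shared: Eb.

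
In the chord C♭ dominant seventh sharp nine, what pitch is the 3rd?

Root of C♭ dominant seventh sharp nine = C-flat. The 3rd is a major 3rd: C-flat up a major 3rd → E-flat.

E-flat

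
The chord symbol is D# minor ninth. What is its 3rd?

Root of D# minor ninth = D♯. The 3rd is a minor 3rd: D♯ up a minor 3rd → F♯.

F♯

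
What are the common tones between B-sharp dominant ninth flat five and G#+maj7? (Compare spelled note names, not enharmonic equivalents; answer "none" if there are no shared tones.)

B-sharp dominant ninth flat five = B♯, D𝄪, F♯, A♯, C𝄪.
G#+maj7 = G♯, B♯, D𝄪, F𝄪.
Shared: B♯, D𝄪.

B♯ – D𝄪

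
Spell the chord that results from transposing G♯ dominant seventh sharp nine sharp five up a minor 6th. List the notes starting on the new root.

E  G♯  B♯  D  F𝄪

A minor 6th up from G♯ is E, so the new chord is E dominant seventh sharp nine sharp five.
E — root
G♯ — major 3rd
B♯ — augmented 5th
D — minor 7th
F𝄪 — augmented 9th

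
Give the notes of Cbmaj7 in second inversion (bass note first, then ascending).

In root position, Cbmaj7 is Cb–Eb–Gb–Bb.
Second inversion puts the fifth (Gb) in the bass.

Gb – Bb – Cb – Eb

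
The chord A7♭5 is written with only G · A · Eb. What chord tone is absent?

A7♭5 = A, C#, Eb, G. The voicing lacks the 3rd (major 3rd), C#.

C#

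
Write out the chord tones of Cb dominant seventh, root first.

Cb dominant seventh: dominant seventh on C-flat.
C-flat — root
E-flat — major 3rd
G-flat — perfect 5th
B-double-flat — minor 7th

C-flat E-flat G-flat B-double-flat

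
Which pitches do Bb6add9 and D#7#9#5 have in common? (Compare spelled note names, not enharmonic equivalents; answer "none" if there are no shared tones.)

none

Bb6add9: Bb D F G C
D#7#9#5: D# F## A## C# E##
Common to both → none.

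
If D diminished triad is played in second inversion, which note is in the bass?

Ab

D diminished triad = D–F–Ab. Second inversion → fifth in the bass = Ab.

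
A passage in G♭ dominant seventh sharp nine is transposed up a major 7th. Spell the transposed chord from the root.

F  A  C  E-flat  G-sharp

Transposed root: G-flat → F (major 7th up). So we spell F dominant seventh sharp nine:
root → F
3rd (major 3rd) → A
5th (perfect 5th) → C
7th (minor 7th) → E-flat
9th (augmented 9th) → G-sharp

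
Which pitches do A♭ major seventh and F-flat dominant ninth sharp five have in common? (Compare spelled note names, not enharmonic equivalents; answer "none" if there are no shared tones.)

A♭ major seventh: A-flat C E-flat G
F-flat dominant ninth sharp five: F-flat A-flat C E-double-flat G-flat
Common to both → A-flat, C.

A-flat, C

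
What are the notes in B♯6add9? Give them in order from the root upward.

B♯, D𝄪, F𝄪, G𝄪, C𝄪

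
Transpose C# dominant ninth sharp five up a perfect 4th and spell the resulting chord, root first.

C# up a perfect 4th → F#. New chord: F# dominant ninth sharp five.
root → F#
3rd (major 3rd) → A#
5th (augmented 5th) → C##
7th (minor 7th) → E
9th (major 9th) → G#

F# A# C## E G#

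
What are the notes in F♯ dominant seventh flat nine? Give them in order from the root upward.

F-sharp  A-sharp  C-sharp  E  G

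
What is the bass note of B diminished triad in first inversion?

D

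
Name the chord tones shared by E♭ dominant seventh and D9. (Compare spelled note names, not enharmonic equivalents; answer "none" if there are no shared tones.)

E♭ dominant seventh: Eb G Bb Db
D9: D F# A C E
Common to both → none.

none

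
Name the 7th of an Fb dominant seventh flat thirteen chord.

Ebb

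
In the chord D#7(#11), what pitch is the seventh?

Root of D#7(#11) = D#. The 7th is a minor 7th: D# up a minor 7th → C#.

C#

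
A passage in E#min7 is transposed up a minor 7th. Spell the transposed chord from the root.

Transposed root: E# → D# (minor 7th up). So we spell D# minor seventh:
Root: D#
Minor 3rd (3rd): F#
Perfect 5th (5th): A#
Minor 7th (7th): C#

D#  F#  A#  C#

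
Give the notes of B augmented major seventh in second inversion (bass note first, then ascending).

B augmented major seventh = B–D-sharp–F-double-sharp–A-sharp; second inversion → fifth (F-double-sharp) lowest.

F-double-sharp  A-sharp  B  D-sharp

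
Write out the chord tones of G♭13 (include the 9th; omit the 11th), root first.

Gb Bb Db Fb Ab Eb

G♭13 is a dominant thirteenth built on Gb.
Root: Gb
Major 3rd (3rd): Bb
Perfect 5th (5th): Db
Minor 7th (7th): Fb
Major 9th (9th): Ab
Major 13th (13th): Eb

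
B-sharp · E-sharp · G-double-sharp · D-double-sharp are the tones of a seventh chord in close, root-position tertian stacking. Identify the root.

E-sharp

Arranged so that each adjacent pair is a third by letter name: E-sharp – G-double-sharp – B-sharp – D-double-sharp.
The bottom of that stack, E-sharp, is the root (this is E-sharp major seventh).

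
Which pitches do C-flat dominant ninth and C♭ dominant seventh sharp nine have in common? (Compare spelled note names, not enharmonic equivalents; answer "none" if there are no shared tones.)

C-flat E-flat G-flat B-double-flat

C-flat dominant ninth = C-flat, E-flat, G-flat, B-double-flat, D-flat.
C♭ dominant seventh sharp nine = C-flat, E-flat, G-flat, B-double-flat, D.
Shared: C-flat, E-flat, G-flat, B-double-flat.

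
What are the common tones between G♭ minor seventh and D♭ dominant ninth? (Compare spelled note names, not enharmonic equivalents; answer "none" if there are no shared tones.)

G♭ minor seventh: G-flat B-double-flat D-flat F-flat
D♭ dominant ninth: D-flat F A-flat C-flat E-flat
Common to both → D-flat.

D-flat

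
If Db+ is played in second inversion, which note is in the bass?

A

Db+ = Db–F–A. Second inversion → fifth in the bass = A.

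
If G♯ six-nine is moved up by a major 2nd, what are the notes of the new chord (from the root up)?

A major 2nd up from G# is A#, so the new chord is A# six-nine.
root → A#
3rd (major 3rd) → C##
5th (perfect 5th) → E#
6th (major 6th) → F##
9th (major 9th) → B#

A# C## E# F## B#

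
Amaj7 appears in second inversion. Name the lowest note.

E

Amaj7 = A–C#–E–G#. Second inversion → fifth in the bass = E.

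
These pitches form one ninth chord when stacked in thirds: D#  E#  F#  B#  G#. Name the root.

E#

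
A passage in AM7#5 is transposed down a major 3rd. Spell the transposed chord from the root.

A down a major 3rd → F. New chord: F augmented major seventh.
root → F
3rd (major 3rd) → A
5th (augmented 5th) → C♯
7th (major 7th) → E

F – A – C♯ – E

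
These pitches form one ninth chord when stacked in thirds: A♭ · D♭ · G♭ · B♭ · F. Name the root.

Arranged so that each adjacent pair is a third by letter name: G♭ – B♭ – D♭ – F – A♭.
The bottom of that stack, G♭, is the root (this is G♭ major ninth).

G♭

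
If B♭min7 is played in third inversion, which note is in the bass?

Ab

B♭min7 in root position is Bb–Db–F–Ab.
Third inversion places the seventh in the bass, which is Ab.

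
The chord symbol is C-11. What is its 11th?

C-11 is built on C; its 11th is a perfect 11th above the root.
A fourth above C uses the letter F, and the perfect 11th above C is F.

F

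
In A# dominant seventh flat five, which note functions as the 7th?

G#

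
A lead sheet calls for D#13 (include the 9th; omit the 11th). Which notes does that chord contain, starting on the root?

D#, F##, A#, C#, E#, B#

Root D#, quality dominant thirteenth:
D# — root
F## — major 3rd
A# — perfect 5th
C# — minor 7th
E# — major 9th
B# — major 13th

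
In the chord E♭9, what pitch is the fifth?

Bb

Root of E♭9 = Eb. The 5th is a perfect 5th: Eb up a perfect 5th → Bb.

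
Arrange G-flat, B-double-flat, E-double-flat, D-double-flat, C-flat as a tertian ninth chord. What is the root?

Stacking in thirds gives C-flat – E-double-flat – G-flat – B-double-flat – D-double-flat, so C-flat is the root — C-flat minor seventh flat nine.

C-flat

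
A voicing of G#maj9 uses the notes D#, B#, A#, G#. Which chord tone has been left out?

The full G#maj9 chord is G#, B#, D#, F##, A#.
Comparing with the voicing, the major 7th (7th) — F## — is absent.

F##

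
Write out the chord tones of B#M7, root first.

B#M7 is a major seventh built on B#.
B# — root
D## — major 3rd
F## — perfect 5th
A## — major 7th

B# D## F## A##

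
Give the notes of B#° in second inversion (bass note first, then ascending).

B#° = B#–D#–F#; second inversion → fifth (F#) lowest.

F# – B# – D#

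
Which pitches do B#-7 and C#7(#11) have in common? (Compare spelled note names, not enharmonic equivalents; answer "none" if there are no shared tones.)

F##

B#-7: B# D# F## A#
C#7(#11): C# E# G# B F##
Common to both → F##.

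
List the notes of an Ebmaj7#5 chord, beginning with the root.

Root E♭, quality augmented major seventh:
root → E♭
3rd (major 3rd) → G
5th (augmented 5th) → B
7th (major 7th) → D

E♭  G  B  D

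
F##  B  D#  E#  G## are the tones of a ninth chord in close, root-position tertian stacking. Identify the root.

Stacking in thirds gives E# – G## – B – D# – F##, so E# is the root — E# dominant ninth flat five.

E#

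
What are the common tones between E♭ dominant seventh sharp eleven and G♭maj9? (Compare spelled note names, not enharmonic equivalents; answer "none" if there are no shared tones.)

B♭  D♭

E♭ dominant seventh sharp eleven: E♭ G B♭ D♭ A
G♭maj9: G♭ B♭ D♭ F A♭
Common to both → B♭, D♭.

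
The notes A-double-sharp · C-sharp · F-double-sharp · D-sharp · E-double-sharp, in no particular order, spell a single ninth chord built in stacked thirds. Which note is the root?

D-sharp

Arranged so that each adjacent pair is a third by letter name: D-sharp – F-double-sharp – A-double-sharp – C-sharp – E-double-sharp.
The bottom of that stack, D-sharp, is the root (this is D-sharp dominant seventh sharp nine sharp five).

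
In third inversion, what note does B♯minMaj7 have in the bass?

A##

B♯minMaj7 = B#–D#–F##–A##. Third inversion → seventh in the bass = A##.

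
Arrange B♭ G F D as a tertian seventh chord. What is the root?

G

Stacking in thirds gives G – B♭ – D – F, so G is the root — G minor seventh.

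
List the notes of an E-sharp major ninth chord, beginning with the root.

E♯, G𝄪, B♯, D𝄪, F𝄪

E-sharp major ninth: major ninth on E♯.
E♯ — root
G𝄪 — major 3rd
B♯ — perfect 5th
D𝄪 — major 7th
F𝄪 — major 9th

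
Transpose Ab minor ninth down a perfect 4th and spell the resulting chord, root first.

Transposed root: A-flat → E-flat (perfect 4th down). So we spell E-flat minor ninth:
E-flat — root
G-flat — minor 3rd
B-flat — perfect 5th
D-flat — minor 7th
F — major 9th

E-flat, G-flat, B-flat, D-flat, F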